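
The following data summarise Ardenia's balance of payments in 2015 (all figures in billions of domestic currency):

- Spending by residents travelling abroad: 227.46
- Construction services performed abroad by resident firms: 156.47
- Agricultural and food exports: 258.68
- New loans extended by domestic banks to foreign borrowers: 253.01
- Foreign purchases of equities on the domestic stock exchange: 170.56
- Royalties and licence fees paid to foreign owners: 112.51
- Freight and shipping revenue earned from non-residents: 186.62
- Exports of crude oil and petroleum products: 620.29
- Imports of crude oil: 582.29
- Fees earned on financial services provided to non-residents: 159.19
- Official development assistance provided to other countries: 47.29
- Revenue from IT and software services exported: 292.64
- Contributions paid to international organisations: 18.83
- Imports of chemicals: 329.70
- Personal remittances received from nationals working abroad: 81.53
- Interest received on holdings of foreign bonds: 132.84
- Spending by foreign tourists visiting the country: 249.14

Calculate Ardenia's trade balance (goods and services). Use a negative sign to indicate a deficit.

671.07

Goods: -582.29 + 258.68 - 329.70 + 620.29 = -33.02
Services: -112.51 + 186.62 + 292.64 + 156.47 + 249.14 + 159.19 - 227.46 = 704.09
Trade balance = -33.02 + 704.09 = 671.07
(Excluded from the trade balance — financial account: new loans extended by domestic banks to foreign borrowers 253.01, foreign purchases of equities on the domestic stock exchange 170.56; secondary income: official development assistance provided to other countries 47.29, contributions paid to international organisations 18.83, personal remittances received from nationals working abroad 81.53; primary income: interest received on holdings of foreign bonds 132.84.)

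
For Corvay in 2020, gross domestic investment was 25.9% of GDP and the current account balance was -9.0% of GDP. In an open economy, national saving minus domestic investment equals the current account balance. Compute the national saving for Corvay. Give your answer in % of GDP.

S = I + CA = 25.9 + (-9.0) = 16.9

16.9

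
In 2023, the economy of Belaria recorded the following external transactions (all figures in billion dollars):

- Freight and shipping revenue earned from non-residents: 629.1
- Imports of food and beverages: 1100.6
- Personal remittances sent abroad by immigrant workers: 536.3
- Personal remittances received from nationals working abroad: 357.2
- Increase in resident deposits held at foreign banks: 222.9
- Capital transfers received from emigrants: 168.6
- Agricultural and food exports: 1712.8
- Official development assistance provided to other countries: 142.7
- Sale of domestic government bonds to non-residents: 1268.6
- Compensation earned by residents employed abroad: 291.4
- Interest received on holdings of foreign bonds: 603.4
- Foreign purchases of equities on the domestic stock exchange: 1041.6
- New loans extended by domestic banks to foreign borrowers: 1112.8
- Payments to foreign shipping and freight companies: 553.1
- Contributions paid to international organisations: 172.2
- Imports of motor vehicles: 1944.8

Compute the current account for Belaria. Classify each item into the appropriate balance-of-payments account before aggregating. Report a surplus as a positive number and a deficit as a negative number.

Goods: 1712.8 - 1100.6 - 1944.8 = -1332.6
Services: -553.1 + 629.1 = 76.0
Primary income: 603.4 + 291.4 = 894.8
Secondary income: 357.2 - 536.3 - 142.7 - 172.2 = -494.0
Current account = (-1332.6) + 76.0 + 894.8 + (-494.0) = -855.8
(Excluded from the current account — financial account: increase in resident deposits held at foreign banks 222.9, sale of domestic government bonds to non-residents 1268.6, foreign purchases of equities on the domestic stock exchange 1041.6, new loans extended by domestic banks to foreign borrowers 1112.8; capital account: capital transfers received from emigrants 168.6.)

-855.8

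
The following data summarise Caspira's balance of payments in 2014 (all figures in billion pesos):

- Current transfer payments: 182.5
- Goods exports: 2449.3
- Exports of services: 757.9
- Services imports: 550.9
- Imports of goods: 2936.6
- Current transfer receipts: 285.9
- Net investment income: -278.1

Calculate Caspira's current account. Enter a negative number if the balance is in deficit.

Goods balance = 2449.3 - 2936.6 = -487.3
Services balance = 757.9 - 550.9 = 207.0
Trade balance (goods + services) = -487.3 + 207.0 = -280.3
Net primary income = -278.1
Net secondary income = 285.9 - 182.5 = 103.4
Current account = -280.3 + (-278.1) + 103.4 = -455.0

-455.0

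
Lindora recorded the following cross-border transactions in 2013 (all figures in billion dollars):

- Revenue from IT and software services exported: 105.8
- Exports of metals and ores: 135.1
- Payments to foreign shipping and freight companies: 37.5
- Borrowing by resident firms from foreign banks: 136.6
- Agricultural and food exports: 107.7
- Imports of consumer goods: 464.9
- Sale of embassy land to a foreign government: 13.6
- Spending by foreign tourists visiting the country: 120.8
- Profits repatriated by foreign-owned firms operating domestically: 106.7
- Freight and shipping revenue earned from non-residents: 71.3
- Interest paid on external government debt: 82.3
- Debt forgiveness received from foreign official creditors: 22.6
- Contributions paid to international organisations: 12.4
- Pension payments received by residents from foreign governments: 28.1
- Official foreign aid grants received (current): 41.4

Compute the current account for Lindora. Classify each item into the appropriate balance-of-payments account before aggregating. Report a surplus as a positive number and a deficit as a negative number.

Goods: 107.7 + 135.1 - 464.9 = -222.1
Services: 71.3 + 105.8 - 37.5 + 120.8 = 260.4
Primary income: -82.3 - 106.7 = -189.0
Secondary income: 28.1 + 41.4 - 12.4 = 57.1
Current account = (-222.1) + 260.4 + (-189.0) + 57.1 = -93.6
(Excluded from the current account — financial account: borrowing by resident firms from foreign banks 136.6; capital account: sale of embassy land to a foreign government 13.6, debt forgiveness received from foreign official creditors 22.6.)

-93.6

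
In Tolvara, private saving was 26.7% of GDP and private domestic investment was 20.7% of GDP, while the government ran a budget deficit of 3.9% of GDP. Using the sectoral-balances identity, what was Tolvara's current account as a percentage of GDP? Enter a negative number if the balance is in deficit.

By the sectoral-balances identity, CA = (S_private - I) + (T - G).
Private balance = 26.7 - 20.7 = 6.0
Government balance (T - G) = -3.9
CA = 6.0 + (-3.9) = 2.1

2.1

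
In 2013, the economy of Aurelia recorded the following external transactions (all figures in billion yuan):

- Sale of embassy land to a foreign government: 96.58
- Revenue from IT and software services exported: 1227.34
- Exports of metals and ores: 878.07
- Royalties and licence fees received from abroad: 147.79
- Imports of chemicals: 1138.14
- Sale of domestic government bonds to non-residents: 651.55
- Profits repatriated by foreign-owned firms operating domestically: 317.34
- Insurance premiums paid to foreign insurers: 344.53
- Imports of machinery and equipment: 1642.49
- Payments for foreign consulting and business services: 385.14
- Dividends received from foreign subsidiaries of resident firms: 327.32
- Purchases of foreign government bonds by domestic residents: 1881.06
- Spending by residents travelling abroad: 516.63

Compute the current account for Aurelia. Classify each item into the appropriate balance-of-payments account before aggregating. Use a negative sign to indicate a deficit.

-1763.75

Goods: 878.07 - 1138.14 - 1642.49 = -1902.56
Services: -516.63 - 344.53 - 385.14 + 147.79 + 1227.34 = 128.83
Primary income: 327.32 - 317.34 = 9.98
Current account = (-1902.56) + 128.83 + 9.98 = -1763.75
(Excluded from the current account — capital account: sale of embassy land to a foreign government 96.58; financial account: sale of domestic government bonds to non-residents 651.55, purchases of foreign government bonds by domestic residents 1881.06.)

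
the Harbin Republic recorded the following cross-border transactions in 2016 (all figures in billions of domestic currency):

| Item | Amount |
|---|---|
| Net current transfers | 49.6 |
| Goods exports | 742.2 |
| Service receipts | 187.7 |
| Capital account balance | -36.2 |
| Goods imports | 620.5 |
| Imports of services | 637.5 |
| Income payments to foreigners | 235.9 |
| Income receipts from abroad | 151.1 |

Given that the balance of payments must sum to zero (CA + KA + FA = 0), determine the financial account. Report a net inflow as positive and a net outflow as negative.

Goods balance = 742.2 - 620.5 = 121.7
Services balance = 187.7 - 637.5 = -449.8
Trade balance (goods + services) = 121.7 + (-449.8) = -328.1
Net primary income = 151.1 - 235.9 = -84.8
Net secondary income = 49.6
Current account = -328.1 + (-84.8) + 49.6 = -363.3
Financial account = -(-363.3 + (-36.2)) = 399.5

399.5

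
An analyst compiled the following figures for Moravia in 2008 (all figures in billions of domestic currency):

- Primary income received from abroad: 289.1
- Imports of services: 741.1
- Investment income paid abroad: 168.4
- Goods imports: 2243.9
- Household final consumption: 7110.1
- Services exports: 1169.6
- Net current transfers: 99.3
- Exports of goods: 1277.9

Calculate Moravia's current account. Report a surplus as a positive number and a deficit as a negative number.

-317.5

Goods balance = 1277.9 - 2243.9 = -966.0
Services balance = 1169.6 - 741.1 = 428.5
Trade balance (goods + services) = -966.0 + 428.5 = -537.5
Net primary income = 289.1 - 168.4 = 120.7
Net secondary income = 99.3
Current account = -537.5 + 120.7 + 99.3 = -317.5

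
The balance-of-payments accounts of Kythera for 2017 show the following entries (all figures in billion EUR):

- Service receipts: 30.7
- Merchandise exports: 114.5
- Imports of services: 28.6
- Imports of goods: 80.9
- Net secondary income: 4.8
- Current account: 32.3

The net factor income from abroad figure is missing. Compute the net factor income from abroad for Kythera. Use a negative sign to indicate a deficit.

-8.2

Current account = goods balance + services balance + net primary income + net secondary income
Sum of the known components = 40.5
Net factor income from abroad = CA - (known components) = 32.3 - 40.5 = -8.2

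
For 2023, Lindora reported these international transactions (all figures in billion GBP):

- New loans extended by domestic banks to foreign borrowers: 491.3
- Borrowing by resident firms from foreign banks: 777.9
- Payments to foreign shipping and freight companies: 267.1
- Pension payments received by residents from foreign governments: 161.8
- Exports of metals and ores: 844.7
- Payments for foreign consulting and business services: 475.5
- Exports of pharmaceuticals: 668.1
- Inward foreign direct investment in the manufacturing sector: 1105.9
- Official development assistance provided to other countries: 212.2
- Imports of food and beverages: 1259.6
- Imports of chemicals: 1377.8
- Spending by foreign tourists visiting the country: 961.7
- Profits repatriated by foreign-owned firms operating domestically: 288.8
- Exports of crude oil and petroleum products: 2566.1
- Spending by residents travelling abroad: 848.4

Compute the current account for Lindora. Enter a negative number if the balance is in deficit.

Goods: -1259.6 + 2566.1 + 844.7 + 668.1 - 1377.8 = 1441.5
Services: -475.5 + 961.7 - 848.4 - 267.1 = -629.3
Primary income: -288.8
Secondary income: 161.8 - 212.2 = -50.4
Current account = 1441.5 + (-629.3) + (-288.8) + (-50.4) = 473.0
(Excluded from the current account — financial account: new loans extended by domestic banks to foreign borrowers 491.3, borrowing by resident firms from foreign banks 777.9, inward foreign direct investment in the manufacturing sector 1105.9.)

473.0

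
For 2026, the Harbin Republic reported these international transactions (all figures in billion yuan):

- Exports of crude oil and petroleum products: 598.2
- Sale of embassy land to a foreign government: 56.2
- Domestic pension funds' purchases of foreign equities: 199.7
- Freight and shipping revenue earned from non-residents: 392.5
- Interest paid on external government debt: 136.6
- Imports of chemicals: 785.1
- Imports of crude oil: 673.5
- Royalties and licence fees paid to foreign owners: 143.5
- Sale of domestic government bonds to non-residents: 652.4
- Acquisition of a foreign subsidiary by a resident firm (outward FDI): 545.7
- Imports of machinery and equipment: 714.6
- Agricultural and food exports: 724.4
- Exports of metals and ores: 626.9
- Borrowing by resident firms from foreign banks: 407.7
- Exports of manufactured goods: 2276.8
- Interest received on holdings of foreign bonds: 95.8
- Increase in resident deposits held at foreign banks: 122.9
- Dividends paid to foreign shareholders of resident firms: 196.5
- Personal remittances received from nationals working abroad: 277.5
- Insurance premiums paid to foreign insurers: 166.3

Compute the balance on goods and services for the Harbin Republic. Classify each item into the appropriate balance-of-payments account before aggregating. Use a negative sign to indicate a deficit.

Goods: 598.2 - 673.5 + 2276.8 + 724.4 - 714.6 - 785.1 + 626.9 = 2053.1
Services: -166.3 - 143.5 + 392.5 = 82.7
Trade balance = 2053.1 + 82.7 = 2135.8
(Excluded from the trade balance — capital account: sale of embassy land to a foreign government 56.2; financial account: domestic pension funds' purchases of foreign equities 199.7, sale of domestic government bonds to non-residents 652.4, acquisition of a foreign subsidiary by a resident firm (outward FDI) 545.7, borrowing by resident firms from foreign banks 407.7, increase in resident deposits held at foreign banks 122.9; primary income: interest paid on external government debt 136.6, interest received on holdings of foreign bonds 95.8, dividends paid to foreign shareholders of resident firms 196.5; secondary income: personal remittances received from nationals working abroad 277.5.)

2135.8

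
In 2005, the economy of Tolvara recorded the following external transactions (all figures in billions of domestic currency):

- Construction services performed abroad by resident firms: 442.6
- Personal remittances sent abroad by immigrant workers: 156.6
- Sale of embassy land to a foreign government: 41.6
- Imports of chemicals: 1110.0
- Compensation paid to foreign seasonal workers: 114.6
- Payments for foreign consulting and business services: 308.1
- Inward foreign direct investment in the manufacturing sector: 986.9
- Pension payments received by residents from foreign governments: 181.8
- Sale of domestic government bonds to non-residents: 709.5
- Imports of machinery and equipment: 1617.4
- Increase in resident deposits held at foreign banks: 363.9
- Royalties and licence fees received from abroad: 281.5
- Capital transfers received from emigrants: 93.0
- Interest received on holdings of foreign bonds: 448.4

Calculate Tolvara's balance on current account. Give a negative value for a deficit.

Goods: -1110.0 - 1617.4 = -2727.4
Services: 281.5 - 308.1 + 442.6 = 416.0
Primary income: 448.4 - 114.6 = 333.8
Secondary income: -156.6 + 181.8 = 25.2
Current account = (-2727.4) + 416.0 + 333.8 + 25.2 = -1952.4
(Excluded from the current account — capital account: sale of embassy land to a foreign government 41.6, capital transfers received from emigrants 93.0; financial account: inward foreign direct investment in the manufacturing sector 986.9, sale of domestic government bonds to non-residents 709.5, increase in resident deposits held at foreign banks 363.9.)

-1952.4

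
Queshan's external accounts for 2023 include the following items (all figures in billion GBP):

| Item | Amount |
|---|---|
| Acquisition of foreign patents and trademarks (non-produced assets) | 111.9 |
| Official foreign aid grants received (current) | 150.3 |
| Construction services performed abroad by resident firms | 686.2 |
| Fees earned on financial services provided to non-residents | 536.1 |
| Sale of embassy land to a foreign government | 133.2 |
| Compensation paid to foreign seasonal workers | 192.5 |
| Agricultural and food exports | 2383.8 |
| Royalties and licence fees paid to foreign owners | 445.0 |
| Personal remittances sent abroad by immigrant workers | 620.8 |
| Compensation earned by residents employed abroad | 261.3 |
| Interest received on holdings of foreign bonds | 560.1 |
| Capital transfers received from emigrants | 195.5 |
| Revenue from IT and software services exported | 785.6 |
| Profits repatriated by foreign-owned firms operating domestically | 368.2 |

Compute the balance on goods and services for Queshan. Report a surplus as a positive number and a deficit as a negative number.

3946.7

Goods: 2383.8
Services: 536.1 + 785.6 - 445.0 + 686.2 = 1562.9
Trade balance = 2383.8 + 1562.9 = 3946.7
(Excluded from the trade balance — capital account: acquisition of foreign patents and trademarks (non-produced assets) 111.9, sale of embassy land to a foreign government 133.2, capital transfers received from emigrants 195.5; secondary income: official foreign aid grants received (current) 150.3, personal remittances sent abroad by immigrant workers 620.8; primary income: compensation paid to foreign seasonal workers 192.5, compensation earned by residents employed abroad 261.3, interest received on holdings of foreign bonds 560.1, profits repatriated by foreign-owned firms operating domestically 368.2.)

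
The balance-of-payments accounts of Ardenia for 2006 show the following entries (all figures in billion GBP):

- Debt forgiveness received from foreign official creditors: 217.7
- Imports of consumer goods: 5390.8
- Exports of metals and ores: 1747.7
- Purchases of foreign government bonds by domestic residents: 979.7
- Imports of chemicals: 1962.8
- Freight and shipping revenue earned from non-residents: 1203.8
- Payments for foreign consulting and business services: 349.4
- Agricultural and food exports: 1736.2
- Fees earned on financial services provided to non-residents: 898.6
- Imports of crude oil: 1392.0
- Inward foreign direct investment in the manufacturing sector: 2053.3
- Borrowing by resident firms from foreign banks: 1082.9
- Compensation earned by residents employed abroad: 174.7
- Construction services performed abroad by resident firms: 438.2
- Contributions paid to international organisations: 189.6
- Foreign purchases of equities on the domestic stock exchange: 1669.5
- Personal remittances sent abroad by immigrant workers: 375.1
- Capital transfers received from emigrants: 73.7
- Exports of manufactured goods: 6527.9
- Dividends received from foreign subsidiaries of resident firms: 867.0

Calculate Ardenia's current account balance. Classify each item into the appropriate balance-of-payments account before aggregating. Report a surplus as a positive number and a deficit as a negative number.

Goods: -1962.8 - 5390.8 + 1747.7 + 6527.9 + 1736.2 - 1392.0 = 1266.2
Services: 438.2 - 349.4 + 898.6 + 1203.8 = 2191.2
Primary income: 867.0 + 174.7 = 1041.7
Secondary income: -189.6 - 375.1 = -564.7
Current account = 1266.2 + 2191.2 + 1041.7 + (-564.7) = 3934.4
(Excluded from the current account — capital account: debt forgiveness received from foreign official creditors 217.7, capital transfers received from emigrants 73.7; financial account: purchases of foreign government bonds by domestic residents 979.7, inward foreign direct investment in the manufacturing sector 2053.3, borrowing by resident firms from foreign banks 1082.9, foreign purchases of equities on the domestic stock exchange 1669.5.)

3934.4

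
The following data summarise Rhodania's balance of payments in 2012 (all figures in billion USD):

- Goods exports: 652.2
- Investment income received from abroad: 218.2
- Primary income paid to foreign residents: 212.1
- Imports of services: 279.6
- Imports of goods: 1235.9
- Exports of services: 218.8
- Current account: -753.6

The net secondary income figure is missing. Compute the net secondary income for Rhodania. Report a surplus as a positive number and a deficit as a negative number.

-115.2

Current account = goods balance + services balance + net primary income + net secondary income
Sum of the known components = -638.4
Net secondary income = CA - (known components) = -753.6 - (-638.4) = -115.2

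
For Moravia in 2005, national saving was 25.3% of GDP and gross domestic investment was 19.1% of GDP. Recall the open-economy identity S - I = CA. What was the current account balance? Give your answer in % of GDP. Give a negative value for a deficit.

6.2

S - I = CA (net lending to the rest of the world).
CA = S - I = 25.3 - 19.1 = 6.2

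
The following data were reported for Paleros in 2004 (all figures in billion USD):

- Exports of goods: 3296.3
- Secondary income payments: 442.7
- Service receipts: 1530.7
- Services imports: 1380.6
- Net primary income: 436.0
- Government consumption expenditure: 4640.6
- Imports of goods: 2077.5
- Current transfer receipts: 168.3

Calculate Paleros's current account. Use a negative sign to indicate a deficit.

1530.5

Goods balance = 3296.3 - 2077.5 = 1218.8
Services balance = 1530.7 - 1380.6 = 150.1
Trade balance (goods + services) = 1218.8 + 150.1 = 1368.9
Net primary income = 436.0
Net secondary income = 168.3 - 442.7 = -274.4
Current account = 1368.9 + 436.0 + (-274.4) = 1530.5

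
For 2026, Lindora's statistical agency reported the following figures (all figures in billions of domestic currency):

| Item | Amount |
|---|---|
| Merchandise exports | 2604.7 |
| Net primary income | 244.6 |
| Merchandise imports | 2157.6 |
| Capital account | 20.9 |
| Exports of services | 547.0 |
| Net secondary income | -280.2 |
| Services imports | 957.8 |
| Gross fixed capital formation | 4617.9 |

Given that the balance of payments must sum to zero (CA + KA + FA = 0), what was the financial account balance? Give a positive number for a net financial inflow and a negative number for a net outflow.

-21.6

Goods balance = 2604.7 - 2157.6 = 447.1
Services balance = 547.0 - 957.8 = -410.8
Trade balance (goods + services) = 447.1 + (-410.8) = 36.3
Net primary income = 244.6
Net secondary income = -280.2
Current account = 36.3 + 244.6 + (-280.2) = 0.7
Financial account = -(0.7 + 20.9) = -21.6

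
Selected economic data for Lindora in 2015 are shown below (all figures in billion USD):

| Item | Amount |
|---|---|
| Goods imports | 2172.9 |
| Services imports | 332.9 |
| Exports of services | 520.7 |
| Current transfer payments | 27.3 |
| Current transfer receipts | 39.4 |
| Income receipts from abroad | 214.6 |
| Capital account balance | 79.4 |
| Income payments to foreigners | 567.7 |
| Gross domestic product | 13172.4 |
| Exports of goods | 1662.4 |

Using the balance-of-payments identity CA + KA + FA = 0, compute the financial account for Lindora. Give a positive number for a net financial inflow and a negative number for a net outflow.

584.3

Goods balance = 1662.4 - 2172.9 = -510.5
Services balance = 520.7 - 332.9 = 187.8
Trade balance (goods + services) = -510.5 + 187.8 = -322.7
Net primary income = 214.6 - 567.7 = -353.1
Net secondary income = 39.4 - 27.3 = 12.1
Current account = -322.7 + (-353.1) + 12.1 = -663.7
Financial account = -(-663.7 + 79.4) = 584.3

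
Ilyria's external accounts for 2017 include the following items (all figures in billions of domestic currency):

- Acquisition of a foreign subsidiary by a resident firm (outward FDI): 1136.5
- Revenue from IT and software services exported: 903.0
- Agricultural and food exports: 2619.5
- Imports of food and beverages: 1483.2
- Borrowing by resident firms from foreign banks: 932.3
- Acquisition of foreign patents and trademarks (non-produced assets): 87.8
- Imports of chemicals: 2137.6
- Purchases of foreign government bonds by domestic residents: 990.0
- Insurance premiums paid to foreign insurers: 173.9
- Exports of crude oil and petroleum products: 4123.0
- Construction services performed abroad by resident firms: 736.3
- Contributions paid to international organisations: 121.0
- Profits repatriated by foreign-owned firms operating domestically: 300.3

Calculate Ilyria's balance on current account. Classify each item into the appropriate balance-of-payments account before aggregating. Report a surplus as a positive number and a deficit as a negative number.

Goods: -2137.6 + 2619.5 - 1483.2 + 4123.0 = 3121.7
Services: 736.3 - 173.9 + 903.0 = 1465.4
Primary income: -300.3
Secondary income: -121.0
Current account = 3121.7 + 1465.4 + (-300.3) + (-121.0) = 4165.8
(Excluded from the current account — financial account: acquisition of a foreign subsidiary by a resident firm (outward FDI) 1136.5, borrowing by resident firms from foreign banks 932.3, purchases of foreign government bonds by domestic residents 990.0; capital account: acquisition of foreign patents and trademarks (non-produced assets) 87.8.)

4165.8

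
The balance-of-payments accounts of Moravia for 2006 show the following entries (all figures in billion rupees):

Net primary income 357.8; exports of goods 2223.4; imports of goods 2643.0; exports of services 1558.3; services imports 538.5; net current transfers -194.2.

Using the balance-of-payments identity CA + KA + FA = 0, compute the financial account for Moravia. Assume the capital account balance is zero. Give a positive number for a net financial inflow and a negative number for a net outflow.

Goods balance = 2223.4 - 2643.0 = -419.6
Services balance = 1558.3 - 538.5 = 1019.8
Trade balance (goods + services) = -419.6 + 1019.8 = 600.2
Net primary income = 357.8
Net secondary income = -194.2
Current account = 600.2 + 357.8 + (-194.2) = 763.8
Financial account = -(763.8) = -763.8

-763.8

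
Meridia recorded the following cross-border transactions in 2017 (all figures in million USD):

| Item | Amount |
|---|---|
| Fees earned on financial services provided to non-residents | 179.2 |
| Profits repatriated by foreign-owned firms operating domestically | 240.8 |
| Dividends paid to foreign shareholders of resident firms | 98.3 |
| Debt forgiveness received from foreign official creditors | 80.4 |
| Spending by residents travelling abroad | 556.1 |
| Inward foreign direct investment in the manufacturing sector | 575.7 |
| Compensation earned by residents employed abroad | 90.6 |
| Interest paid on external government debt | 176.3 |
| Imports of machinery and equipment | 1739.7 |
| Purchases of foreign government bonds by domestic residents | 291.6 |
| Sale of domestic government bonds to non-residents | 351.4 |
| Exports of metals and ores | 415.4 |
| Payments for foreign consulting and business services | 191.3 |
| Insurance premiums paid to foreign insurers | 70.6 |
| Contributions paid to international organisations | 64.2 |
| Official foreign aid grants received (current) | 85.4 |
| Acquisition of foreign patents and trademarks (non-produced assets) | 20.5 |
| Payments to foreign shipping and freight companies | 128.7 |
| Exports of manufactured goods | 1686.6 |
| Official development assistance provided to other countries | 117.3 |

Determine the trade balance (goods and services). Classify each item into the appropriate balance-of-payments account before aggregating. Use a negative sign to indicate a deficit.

-405.2

Goods: -1739.7 + 415.4 + 1686.6 = 362.3
Services: -128.7 - 191.3 - 70.6 + 179.2 - 556.1 = -767.5
Trade balance = 362.3 + (-767.5) = -405.2
(Excluded from the trade balance — primary income: profits repatriated by foreign-owned firms operating domestically 240.8, dividends paid to foreign shareholders of resident firms 98.3, compensation earned by residents employed abroad 90.6, interest paid on external government debt 176.3; capital account: debt forgiveness received from foreign official creditors 80.4, acquisition of foreign patents and trademarks (non-produced assets) 20.5; financial account: inward foreign direct investment in the manufacturing sector 575.7, purchases of foreign government bonds by domestic residents 291.6, sale of domestic government bonds to non-residents 351.4; secondary income: contributions paid to international organisations 64.2, official foreign aid grants received (current) 85.4, official development assistance provided to other countries 117.3.)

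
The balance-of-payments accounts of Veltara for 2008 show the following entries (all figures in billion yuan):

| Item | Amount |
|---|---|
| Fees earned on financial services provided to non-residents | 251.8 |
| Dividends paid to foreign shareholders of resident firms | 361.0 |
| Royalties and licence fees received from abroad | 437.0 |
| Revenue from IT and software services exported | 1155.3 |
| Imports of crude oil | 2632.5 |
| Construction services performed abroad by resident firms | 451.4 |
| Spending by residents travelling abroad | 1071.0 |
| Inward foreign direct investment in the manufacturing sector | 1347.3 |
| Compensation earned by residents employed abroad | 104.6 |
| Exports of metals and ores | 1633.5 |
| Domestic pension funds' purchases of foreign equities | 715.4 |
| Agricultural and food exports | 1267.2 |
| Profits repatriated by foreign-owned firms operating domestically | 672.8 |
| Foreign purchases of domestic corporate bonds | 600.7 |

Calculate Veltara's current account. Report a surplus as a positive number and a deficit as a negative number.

563.5

Goods: 1267.2 - 2632.5 + 1633.5 = 268.2
Services: 437.0 - 1071.0 + 251.8 + 1155.3 + 451.4 = 1224.5
Primary income: -361.0 - 672.8 + 104.6 = -929.2
Current account = 268.2 + 1224.5 + (-929.2) = 563.5
(Excluded from the current account — financial account: inward foreign direct investment in the manufacturing sector 1347.3, domestic pension funds' purchases of foreign equities 715.4, foreign purchases of domestic corporate bonds 600.7.)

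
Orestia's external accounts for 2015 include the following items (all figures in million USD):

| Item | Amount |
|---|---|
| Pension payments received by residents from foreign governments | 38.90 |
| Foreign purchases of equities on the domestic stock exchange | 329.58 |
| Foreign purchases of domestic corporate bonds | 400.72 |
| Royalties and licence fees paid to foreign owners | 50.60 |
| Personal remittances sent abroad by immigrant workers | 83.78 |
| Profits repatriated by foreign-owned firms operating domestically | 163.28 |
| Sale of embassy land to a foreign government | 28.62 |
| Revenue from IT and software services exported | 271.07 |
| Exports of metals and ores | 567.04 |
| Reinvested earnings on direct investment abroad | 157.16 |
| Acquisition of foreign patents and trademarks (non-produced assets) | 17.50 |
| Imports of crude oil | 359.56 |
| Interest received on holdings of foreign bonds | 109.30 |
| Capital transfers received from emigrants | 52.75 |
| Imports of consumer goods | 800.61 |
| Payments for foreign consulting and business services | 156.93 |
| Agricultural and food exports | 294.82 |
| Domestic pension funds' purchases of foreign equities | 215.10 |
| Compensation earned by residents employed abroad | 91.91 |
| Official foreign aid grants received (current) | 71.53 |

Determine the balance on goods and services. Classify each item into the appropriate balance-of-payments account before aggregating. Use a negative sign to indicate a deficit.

Goods: -359.56 - 800.61 + 294.82 + 567.04 = -298.31
Services: -156.93 - 50.60 + 271.07 = 63.54
Trade balance = -298.31 + 63.54 = -234.77
(Excluded from the trade balance — secondary income: pension payments received by residents from foreign governments 38.90, personal remittances sent abroad by immigrant workers 83.78, official foreign aid grants received (current) 71.53; financial account: foreign purchases of equities on the domestic stock exchange 329.58, foreign purchases of domestic corporate bonds 400.72, domestic pension funds' purchases of foreign equities 215.10; primary income: profits repatriated by foreign-owned firms operating domestically 163.28, reinvested earnings on direct investment abroad 157.16, interest received on holdings of foreign bonds 109.30, compensation earned by residents employed abroad 91.91; capital account: sale of embassy land to a foreign government 28.62, acquisition of foreign patents and trademarks (non-produced assets) 17.50, capital transfers received from emigrants 52.75.)

-234.77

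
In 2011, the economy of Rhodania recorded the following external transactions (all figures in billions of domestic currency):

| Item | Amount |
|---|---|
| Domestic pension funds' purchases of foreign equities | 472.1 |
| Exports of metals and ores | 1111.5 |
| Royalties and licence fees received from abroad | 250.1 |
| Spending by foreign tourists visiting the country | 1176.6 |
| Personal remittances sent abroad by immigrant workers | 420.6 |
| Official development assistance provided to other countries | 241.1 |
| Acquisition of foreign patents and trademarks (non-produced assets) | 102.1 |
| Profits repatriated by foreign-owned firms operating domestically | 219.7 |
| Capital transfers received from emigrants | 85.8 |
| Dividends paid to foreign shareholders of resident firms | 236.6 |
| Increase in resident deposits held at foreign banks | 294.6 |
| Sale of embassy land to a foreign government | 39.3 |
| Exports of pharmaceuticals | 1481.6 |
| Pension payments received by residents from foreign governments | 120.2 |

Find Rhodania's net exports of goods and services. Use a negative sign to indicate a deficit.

Goods: 1111.5 + 1481.6 = 2593.1
Services: 1176.6 + 250.1 = 1426.7
Trade balance = 2593.1 + 1426.7 = 4019.8
(Excluded from the trade balance — financial account: domestic pension funds' purchases of foreign equities 472.1, increase in resident deposits held at foreign banks 294.6; secondary income: personal remittances sent abroad by immigrant workers 420.6, official development assistance provided to other countries 241.1, pension payments received by residents from foreign governments 120.2; capital account: acquisition of foreign patents and trademarks (non-produced assets) 102.1, capital transfers received from emigrants 85.8, sale of embassy land to a foreign government 39.3; primary income: profits repatriated by foreign-owned firms operating domestically 219.7, dividends paid to foreign shareholders of resident firms 236.6.)

4019.8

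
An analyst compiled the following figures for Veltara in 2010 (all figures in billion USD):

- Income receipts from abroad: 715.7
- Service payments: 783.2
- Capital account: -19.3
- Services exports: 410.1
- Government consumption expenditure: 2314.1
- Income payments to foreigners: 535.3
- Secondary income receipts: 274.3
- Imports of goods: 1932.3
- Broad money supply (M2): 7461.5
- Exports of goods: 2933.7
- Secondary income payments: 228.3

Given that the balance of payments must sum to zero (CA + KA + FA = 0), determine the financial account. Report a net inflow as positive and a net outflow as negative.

-835.4

Goods balance = 2933.7 - 1932.3 = 1001.4
Services balance = 410.1 - 783.2 = -373.1
Trade balance (goods + services) = 1001.4 + (-373.1) = 628.3
Net primary income = 715.7 - 535.3 = 180.4
Net secondary income = 274.3 - 228.3 = 46.0
Current account = 628.3 + 180.4 + 46.0 = 854.7
Financial account = -(854.7 + (-19.3)) = -835.4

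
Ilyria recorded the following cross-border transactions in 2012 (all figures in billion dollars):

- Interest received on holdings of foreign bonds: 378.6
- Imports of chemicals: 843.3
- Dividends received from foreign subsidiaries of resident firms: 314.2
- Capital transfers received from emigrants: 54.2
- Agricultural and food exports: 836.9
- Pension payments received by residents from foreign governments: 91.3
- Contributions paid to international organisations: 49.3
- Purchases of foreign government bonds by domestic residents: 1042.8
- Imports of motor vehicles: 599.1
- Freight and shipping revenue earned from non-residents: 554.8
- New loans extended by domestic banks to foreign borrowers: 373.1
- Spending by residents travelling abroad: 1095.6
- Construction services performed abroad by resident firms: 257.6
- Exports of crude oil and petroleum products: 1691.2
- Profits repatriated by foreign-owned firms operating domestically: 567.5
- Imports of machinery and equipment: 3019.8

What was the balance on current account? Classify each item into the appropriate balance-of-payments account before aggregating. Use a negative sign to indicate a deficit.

-2050.0

Goods: -3019.8 - 599.1 + 836.9 - 843.3 + 1691.2 = -1934.1
Services: -1095.6 + 257.6 + 554.8 = -283.2
Primary income: 314.2 - 567.5 + 378.6 = 125.3
Secondary income: -49.3 + 91.3 = 42.0
Current account = (-1934.1) + (-283.2) + 125.3 + 42.0 = -2050.0
(Excluded from the current account — capital account: capital transfers received from emigrants 54.2; financial account: purchases of foreign government bonds by domestic residents 1042.8, new loans extended by domestic banks to foreign borrowers 373.1.)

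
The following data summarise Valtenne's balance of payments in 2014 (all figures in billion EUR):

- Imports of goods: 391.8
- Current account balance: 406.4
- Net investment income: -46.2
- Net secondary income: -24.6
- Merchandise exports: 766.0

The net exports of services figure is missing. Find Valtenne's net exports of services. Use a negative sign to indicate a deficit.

103.0

Current account = goods balance + services balance + net primary income + net secondary income
Sum of the known components = 303.4
Net exports of services = CA - (known components) = 406.4 - 303.4 = 103.0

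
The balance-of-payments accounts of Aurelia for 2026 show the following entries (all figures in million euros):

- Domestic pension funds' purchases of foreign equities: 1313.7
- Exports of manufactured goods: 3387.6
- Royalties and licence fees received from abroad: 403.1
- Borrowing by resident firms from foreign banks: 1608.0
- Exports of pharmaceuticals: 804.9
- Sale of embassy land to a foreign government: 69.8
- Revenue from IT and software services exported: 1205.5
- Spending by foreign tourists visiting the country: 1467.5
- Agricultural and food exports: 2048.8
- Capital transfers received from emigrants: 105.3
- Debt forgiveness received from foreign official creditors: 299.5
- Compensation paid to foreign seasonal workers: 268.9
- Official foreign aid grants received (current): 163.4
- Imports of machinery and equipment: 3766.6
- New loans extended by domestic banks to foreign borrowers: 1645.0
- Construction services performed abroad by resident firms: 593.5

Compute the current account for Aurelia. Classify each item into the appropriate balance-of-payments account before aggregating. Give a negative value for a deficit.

Goods: -3766.6 + 804.9 + 3387.6 + 2048.8 = 2474.7
Services: 1205.5 + 1467.5 + 593.5 + 403.1 = 3669.6
Primary income: -268.9
Secondary income: 163.4
Current account = 2474.7 + 3669.6 + (-268.9) + 163.4 = 6038.8
(Excluded from the current account — financial account: domestic pension funds' purchases of foreign equities 1313.7, borrowing by resident firms from foreign banks 1608.0, new loans extended by domestic banks to foreign borrowers 1645.0; capital account: sale of embassy land to a foreign government 69.8, capital transfers received from emigrants 105.3, debt forgiveness received from foreign official creditors 299.5.)

6038.8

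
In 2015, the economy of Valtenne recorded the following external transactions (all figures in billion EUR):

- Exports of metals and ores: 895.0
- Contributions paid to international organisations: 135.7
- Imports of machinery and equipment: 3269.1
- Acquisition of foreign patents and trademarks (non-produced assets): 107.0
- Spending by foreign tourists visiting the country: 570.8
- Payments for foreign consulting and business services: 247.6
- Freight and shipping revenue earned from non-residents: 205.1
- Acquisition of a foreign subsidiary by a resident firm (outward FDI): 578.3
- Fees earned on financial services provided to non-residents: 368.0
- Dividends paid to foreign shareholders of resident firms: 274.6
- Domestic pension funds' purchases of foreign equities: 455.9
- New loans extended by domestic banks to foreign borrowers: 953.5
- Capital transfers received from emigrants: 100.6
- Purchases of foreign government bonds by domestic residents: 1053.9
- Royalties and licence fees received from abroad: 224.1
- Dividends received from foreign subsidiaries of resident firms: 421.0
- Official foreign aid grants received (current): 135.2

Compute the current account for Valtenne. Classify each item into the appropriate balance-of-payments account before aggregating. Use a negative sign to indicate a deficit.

Goods: 895.0 - 3269.1 = -2374.1
Services: 224.1 + 570.8 - 247.6 + 205.1 + 368.0 = 1120.4
Primary income: 421.0 - 274.6 = 146.4
Secondary income: 135.2 - 135.7 = -0.5
Current account = (-2374.1) + 1120.4 + 146.4 + (-0.5) = -1107.8
(Excluded from the current account — capital account: acquisition of foreign patents and trademarks (non-produced assets) 107.0, capital transfers received from emigrants 100.6; financial account: acquisition of a foreign subsidiary by a resident firm (outward FDI) 578.3, domestic pension funds' purchases of foreign equities 455.9, new loans extended by domestic banks to foreign borrowers 953.5, purchases of foreign government bonds by domestic residents 1053.9.)

-1107.8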